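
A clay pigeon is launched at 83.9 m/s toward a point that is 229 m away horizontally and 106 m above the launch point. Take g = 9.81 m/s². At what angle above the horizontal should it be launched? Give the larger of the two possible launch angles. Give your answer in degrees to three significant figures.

Trajectory: y = x tanθ − g x² (1 + tan²θ)/(2v₀²). With x = 229, y = 106, v₀ = 83.9, g = 9.81:
36.54 tan²θ − 229 tanθ + (142.5) = 0.
tanθ = [229 ± √(229² − 4 × 36.54 × (142.5))] / (2 × 36.54) = (229 ± 177.8) / 73.08, giving tanθ = 0.7008 or 5.566.
θ = 35.02° or 79.81°; the larger is 79.81°.

79.8°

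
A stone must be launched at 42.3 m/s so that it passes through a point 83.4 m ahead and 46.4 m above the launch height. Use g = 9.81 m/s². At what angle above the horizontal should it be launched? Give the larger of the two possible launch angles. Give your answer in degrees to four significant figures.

Trajectory: y = x tanθ − g x² (1 + tan²θ)/(2v₀²). With x = 83.4, y = 46.4, v₀ = 42.3, g = 9.81:
19.07 tan²θ − 83.4 tanθ + (65.47) = 0.
tanθ = [83.4 ± √(83.4² − 4 × 19.07 × (65.47))] / (2 × 19.07) = (83.4 ± 44.30) / 38.13, giving tanθ = 1.025 or 3.349.
θ = 45.72° or 73.37°; the larger is 73.37°.

73.37°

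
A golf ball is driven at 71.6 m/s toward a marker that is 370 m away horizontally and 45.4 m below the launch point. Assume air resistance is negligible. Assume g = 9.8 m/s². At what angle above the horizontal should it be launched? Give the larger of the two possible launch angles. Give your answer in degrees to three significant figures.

68.8°

Trajectory: y = x tanθ − g x² (1 + tan²θ)/(2v₀²). With x = 370, y = −45.4, v₀ = 71.6, g = 9.80:
130.8 tan²θ − 370 tanθ + (85.45) = 0.
tanθ = [370 ± √(370² − 4 × 130.8 × (85.45))] / (2 × 130.8) = (370 ± 303.6) / 261.7, giving tanθ = 0.2537 or 2.574.
θ = 14.24° or 68.77°; the larger is 68.77°.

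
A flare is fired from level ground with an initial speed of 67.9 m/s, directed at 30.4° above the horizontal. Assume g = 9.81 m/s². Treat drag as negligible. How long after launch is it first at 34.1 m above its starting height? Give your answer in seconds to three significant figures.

vₓ = 67.90 cos 30.4° = 58.56 m/s; v_y0 = 67.90 sin 30.4° = 34.36 m/s.
Height y(t) = 34.36 t − 4.905 t² = 34.1 gives 4.905 t² − 34.36 t + 34.1 = 0.
t = [34.36 ± √(34.36² − 2·9.81·34.1)] / 9.81 = (34.36 ± 22.62) / 9.81, so t = 1.197 s or t = 5.808 s.
The first (ascending) time is 1.197 s.

1.20 s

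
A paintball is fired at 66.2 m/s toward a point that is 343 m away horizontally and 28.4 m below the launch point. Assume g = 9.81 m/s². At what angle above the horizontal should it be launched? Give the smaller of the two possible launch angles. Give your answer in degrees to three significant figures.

Trajectory: y = x tanθ − g x² (1 + tan²θ)/(2v₀²). With x = 343, y = −28.4, v₀ = 66.2, g = 9.81:
131.7 tan²θ − 343 tanθ + (103.3) = 0.
tanθ = [343 ± √(343² − 4 × 131.7 × (103.3))] / (2 × 131.7) = (343 ± 251.5) / 263.4, giving tanθ = 0.3474 or 2.257.
θ = 19.16° or 66.11°; the smaller is 19.16°.

19.2°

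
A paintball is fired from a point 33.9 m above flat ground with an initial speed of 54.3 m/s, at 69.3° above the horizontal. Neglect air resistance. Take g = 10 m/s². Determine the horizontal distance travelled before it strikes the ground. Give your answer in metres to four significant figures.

Resolve: vₓ = 54.30 cos 69.3° = 19.19 m/s and v_y0 = 54.30 sin 69.3° = 50.79 m/s.
Vertical motion (up positive, ground at y = 0): 5.000 t² − (50.79) t − 33.9 = 0, so t = (50.79 + √(50.79² + 2·10.0·33.9)) / 10.0 = (50.79 + 57.08) / 10.0 = 10.79 s.
Horizontal distance: R = vₓ t = 19.19 × 10.79 = 207.1 m.

207.1 m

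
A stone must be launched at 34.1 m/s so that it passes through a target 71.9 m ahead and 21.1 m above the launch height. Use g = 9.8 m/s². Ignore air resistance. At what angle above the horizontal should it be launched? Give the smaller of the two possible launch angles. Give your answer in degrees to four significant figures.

Trajectory: y = x tanθ − g x² (1 + tan²θ)/(2v₀²). With x = 71.9, y = 21.1, v₀ = 34.1, g = 9.80:
21.78 tan²θ − 71.9 tanθ + (42.88) = 0.
tanθ = [71.9 ± √(71.9² − 4 × 21.78 × (42.88))] / (2 × 21.78) = (71.9 ± 37.85) / 43.57, giving tanθ = 0.7815 or 2.519.
θ = 38.01° or 68.35°; the smaller is 38.01°.

38.01°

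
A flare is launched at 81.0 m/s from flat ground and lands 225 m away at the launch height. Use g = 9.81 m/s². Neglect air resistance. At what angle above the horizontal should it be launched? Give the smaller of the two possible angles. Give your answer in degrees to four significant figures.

Level-ground range R = v₀² sin(2θ)/g ⇒ sin(2θ) = gR/v₀² = 9.81 × 225 / 81.0² = 0.3364.
2θ = 19.66° or 180° − 19.66° = 160.3°, so θ = 9.829° or 80.17°.
The smaller angle is 9.829°.

9.829°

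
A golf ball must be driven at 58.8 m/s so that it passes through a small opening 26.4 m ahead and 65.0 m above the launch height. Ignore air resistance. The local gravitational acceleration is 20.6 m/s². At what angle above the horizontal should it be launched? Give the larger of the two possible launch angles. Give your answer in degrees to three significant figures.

Trajectory: y = x tanθ − g x² (1 + tan²θ)/(2v₀²). With x = 26.4, y = 65.0, v₀ = 58.8, g = 20.6:
2.076 tan²θ − 26.4 tanθ + (67.08) = 0.
tanθ = [26.4 ± √(26.4² − 4 × 2.076 × (67.08))] / (2 × 2.076) = (26.4 ± 11.83) / 4.153, giving tanθ = 3.509 or 9.206.
θ = 74.10° or 83.80°; the larger is 83.80°.

83.8°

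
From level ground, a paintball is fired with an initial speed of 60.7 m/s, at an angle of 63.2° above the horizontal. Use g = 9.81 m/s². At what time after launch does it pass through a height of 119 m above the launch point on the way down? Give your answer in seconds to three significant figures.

8.02 s

vₓ = 60.70 cos 63.2° = 27.37 m/s; v_y0 = 60.70 sin 63.2° = 54.18 m/s.
Set y = v_y0 t − ½ g t² = 119: 4.905 t² − 54.18 t + 119 = 0.
Quadratic formula: t = (54.18 ± √600.69) / 9.81 = (54.18 ± 24.51) / 9.81 → t = 3.025 s or 8.021 s.
The descending-branch root is 8.021 s.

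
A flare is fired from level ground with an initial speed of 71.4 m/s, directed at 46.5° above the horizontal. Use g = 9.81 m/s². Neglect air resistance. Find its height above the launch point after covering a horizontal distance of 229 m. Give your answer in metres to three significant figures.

135 m

Components: vₓ = 71.40 cos 46.5° = 49.15 m/s, v_y0 = 71.40 sin 46.5° = 51.79 m/s.
Time to reach x = 229 m: t = x/vₓ = 229/49.15 = 4.659 s.
Height: y = v_y0 t − ½ g t² = 51.79 × 4.659 − 4.905 × 4.659² = 241.3 − 106.5 = 134.8 m.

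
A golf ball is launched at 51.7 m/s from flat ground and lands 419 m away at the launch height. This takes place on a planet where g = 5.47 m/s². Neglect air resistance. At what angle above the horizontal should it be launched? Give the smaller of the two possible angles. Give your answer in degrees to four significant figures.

R = v₀² sin 2θ / g gives sin 2θ = gR/v₀² = 5.47·419/51.7² = 0.8575.
2θ = 59.03° or 180° − 59.03° = 121.0°, so θ = 29.52° or 60.48°.
The smaller angle is 29.52°.

29.52°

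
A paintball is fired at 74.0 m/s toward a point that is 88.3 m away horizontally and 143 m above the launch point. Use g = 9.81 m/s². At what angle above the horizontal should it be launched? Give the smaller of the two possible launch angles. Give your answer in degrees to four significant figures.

Trajectory: y = x tanθ − g x² (1 + tan²θ)/(2v₀²). With x = 88.3, y = 143, v₀ = 74.0, g = 9.81:
6.984 tan²θ − 88.3 tanθ + (150.0) = 0.
tanθ = [88.3 ± √(88.3² − 4 × 6.984 × (150.0))] / (2 × 6.984) = (88.3 ± 60.06) / 13.97, giving tanθ = 2.022 or 10.62.
θ = 63.68° or 84.62°; the smaller is 63.68°.

63.68°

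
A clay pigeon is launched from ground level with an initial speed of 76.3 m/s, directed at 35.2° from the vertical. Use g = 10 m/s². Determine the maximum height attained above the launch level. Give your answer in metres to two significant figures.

Horizontal component vₓ = 76.30 sin 35.2° = 43.98 m/s; vertical v_y0 = 76.30 cos 35.2° = 62.35 m/s.
At the apex v_y = 0, so H = v_y0²/(2g) = 62.35²/20.00 = 194.4 m.

190 m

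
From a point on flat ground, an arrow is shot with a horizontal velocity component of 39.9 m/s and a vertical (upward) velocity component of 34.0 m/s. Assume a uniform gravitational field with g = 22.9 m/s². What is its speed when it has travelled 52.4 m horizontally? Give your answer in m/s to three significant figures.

40.1 m/s

Time to reach x = 52.4 m: t = x/vₓ = 52.4/39.90 = 1.313 s.
Vertical velocity there: v_y = v_y0 − g t = 34.00 − 22.9 × 1.313 = 3.926 m/s.
Speed: √(vₓ² + v_y²) = √(39.90² + 3.926²) = 40.09 m/s.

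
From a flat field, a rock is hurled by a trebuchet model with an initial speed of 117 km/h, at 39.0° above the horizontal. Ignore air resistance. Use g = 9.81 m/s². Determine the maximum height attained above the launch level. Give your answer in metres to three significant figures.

21.3 m

Convert: 117 km/h = 117/3.6 = 32.50 m/s.
vₓ = 32.50 cos 39.0° = 25.26 m/s; v_y0 = 32.50 sin 39.0° = 20.45 m/s.
Maximum height: H = v_y0² / (2g) = 20.45² / (2 × 9.81) = 21.32 m.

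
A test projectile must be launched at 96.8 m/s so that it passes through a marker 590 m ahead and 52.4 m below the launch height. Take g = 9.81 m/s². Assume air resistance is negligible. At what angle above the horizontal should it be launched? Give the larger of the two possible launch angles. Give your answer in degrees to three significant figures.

71.6°

Trajectory: y = x tanθ − g x² (1 + tan²θ)/(2v₀²). With x = 590, y = −52.4, v₀ = 96.8, g = 9.81:
182.2 tan²θ − 590 tanθ + (129.8) = 0.
tanθ = [590 ± √(590² − 4 × 182.2 × (129.8))] / (2 × 182.2) = (590 ± 503.5) / 364.4, giving tanθ = 0.2374 or 3.000.
θ = 13.36° or 71.57°; the larger is 71.57°.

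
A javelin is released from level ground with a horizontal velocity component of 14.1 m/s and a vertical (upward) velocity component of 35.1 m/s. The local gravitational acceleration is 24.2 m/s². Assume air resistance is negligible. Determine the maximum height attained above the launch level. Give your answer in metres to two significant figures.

At the apex v_y = 0, so H = v_y0²/(2g) = 35.10²/48.40 = 25.45 m.

25 m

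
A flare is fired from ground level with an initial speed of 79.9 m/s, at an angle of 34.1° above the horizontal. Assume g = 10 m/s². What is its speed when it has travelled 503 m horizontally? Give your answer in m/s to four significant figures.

73.16 m/s

Resolve: vₓ = 79.90 cos 34.1° = 66.16 m/s and v_y0 = 79.90 sin 34.1° = 44.80 m/s.
x = vₓ t ⇒ t = 503/66.16 = 7.603 s.
Vertical velocity there: v_y = v_y0 − g t = 44.80 − 10.0 × 7.603 = −31.23 m/s.
Speed: √(vₓ² + v_y²) = √(66.16² + 31.23²) = 73.16 m/s.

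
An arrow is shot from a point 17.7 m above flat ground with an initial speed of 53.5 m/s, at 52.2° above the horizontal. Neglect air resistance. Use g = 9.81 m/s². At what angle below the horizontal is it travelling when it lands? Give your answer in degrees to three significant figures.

54.6°

Horizontal component vₓ = 53.50 cos 52.2° = 32.79 m/s; vertical v_y0 = 53.50 sin 52.2° = 42.27 m/s.
With up positive and y = 0 at the ground: y(t) = 17.7 + (42.27) t − 4.905 t². Setting y = 0 and taking the positive root: t = [42.27 + √(42.27² + 2·9.81·17.7)] / 9.81 = (42.27 + 46.20) / 9.81 = 9.019 s.
At impact: v_y = v_y0 − g t = −46.20 m/s; vₓ = 32.79 m/s.
Angle below horizontal: arctan(|v_y|/vₓ) = arctan(46.20/32.79) = 54.63°.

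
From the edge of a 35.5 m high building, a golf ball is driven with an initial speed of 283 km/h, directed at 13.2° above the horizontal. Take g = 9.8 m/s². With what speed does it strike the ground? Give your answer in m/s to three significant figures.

82.9 m/s

Convert: 283 km/h = 283/3.6 = 78.61 m/s.
Resolve: vₓ = 78.61 cos 13.2° = 76.53 m/s and v_y0 = 78.61 sin 13.2° = 17.95 m/s.
Vertical motion (up positive, ground at y = 0): 4.900 t² − (17.95) t − 35.5 = 0, so t = (17.95 + √(17.95² + 2·9.80·35.5)) / 9.80 = (17.95 + 31.91) / 9.80 = 5.088 s.
Vertical velocity at impact: v_y = v_y0 − g t = 17.95 − 9.80 × 5.088 = −31.91 m/s.
Speed: |v| = √(vₓ² + v_y²) = √(76.53² + 31.91²) = 82.92 m/s.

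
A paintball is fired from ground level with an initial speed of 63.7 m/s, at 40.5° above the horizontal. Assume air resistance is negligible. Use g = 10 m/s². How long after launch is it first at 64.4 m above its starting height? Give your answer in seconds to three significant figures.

Resolve: vₓ = 63.70 cos 40.5° = 48.44 m/s and v_y0 = 63.70 sin 40.5° = 41.37 m/s.
Require v_y0 t − ½ g t² = 64.4, i.e. 5.000 t² − 41.37 t + 64.4 = 0.
Quadratic formula: t = (41.37 ± √423.46) / 10.0 = (41.37 ± 20.58) / 10.0 → t = 2.079 s or 6.195 s.
The first (ascending) time is 2.079 s.

2.08 s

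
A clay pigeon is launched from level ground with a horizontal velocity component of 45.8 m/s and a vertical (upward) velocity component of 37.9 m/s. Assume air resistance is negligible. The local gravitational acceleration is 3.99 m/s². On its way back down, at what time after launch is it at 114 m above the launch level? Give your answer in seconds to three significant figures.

15.3 s

Set y = v_y0 t − ½ g t² = 114: 1.995 t² − 37.90 t + 114 = 0.
t = [37.90 ± √(37.90² − 2·3.99·114)] / 3.99 = (37.90 ± 22.95) / 3.99, so t = 3.747 s or t = 15.25 s.
The descending-branch root is 15.25 s.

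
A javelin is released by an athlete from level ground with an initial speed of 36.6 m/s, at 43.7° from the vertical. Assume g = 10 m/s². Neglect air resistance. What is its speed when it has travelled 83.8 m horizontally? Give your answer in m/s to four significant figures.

vₓ = 36.60 sin 43.7° = 25.29 m/s; v_y0 = 36.60 cos 43.7° = 26.46 m/s.
Time to reach x = 83.8 m: t = x/vₓ = 83.8/25.29 = 3.314 s.
Vertical velocity there: v_y = v_y0 − g t = 26.46 − 10.0 × 3.314 = −6.680 m/s.
Speed: √(vₓ² + v_y²) = √(25.29² + 6.680²) = 26.15 m/s.

26.15 m/s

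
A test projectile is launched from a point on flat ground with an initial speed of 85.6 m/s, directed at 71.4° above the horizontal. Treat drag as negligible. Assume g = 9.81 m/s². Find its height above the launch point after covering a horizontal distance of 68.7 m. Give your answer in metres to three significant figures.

173 m

vₓ = 85.60 cos 71.4° = 27.30 m/s; v_y0 = 85.60 sin 71.4° = 81.13 m/s.
At x = 68.7 m, t = x/vₓ = 68.7/27.30 = 2.516 s.
Height: y = v_y0 t − ½ g t² = 81.13 × 2.516 − 4.905 × 2.516² = 204.1 − 31.06 = 173.1 m.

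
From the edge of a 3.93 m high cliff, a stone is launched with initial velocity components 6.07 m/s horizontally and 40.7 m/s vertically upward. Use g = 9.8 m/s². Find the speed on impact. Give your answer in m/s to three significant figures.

42.1 m/s

With up positive and y = 0 at the ground: y(t) = 3.93 + (40.70) t − 4.900 t². Setting y = 0 and taking the positive root: t = [40.70 + √(40.70² + 2·9.80·3.93)] / 9.80 = (40.70 + 41.64) / 9.80 = 8.402 s.
Vertical velocity at impact: v_y = v_y0 − g t = 40.70 − 9.80 × 8.402 = −41.64 m/s.
Speed: |v| = √(vₓ² + v_y²) = √(6.070² + 41.64²) = 42.08 m/s.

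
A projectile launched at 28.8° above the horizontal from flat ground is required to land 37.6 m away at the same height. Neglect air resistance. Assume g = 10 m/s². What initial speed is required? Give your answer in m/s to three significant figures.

From R = (v₀² / g) sin 2θ: v₀ = √(gR / sin 2θ).
v₀ = √(10.0 × 37.6 / sin 57.60°) = √(376.0 / 0.8443) = √445.32 = 21.10 m/s.

21.1 m/s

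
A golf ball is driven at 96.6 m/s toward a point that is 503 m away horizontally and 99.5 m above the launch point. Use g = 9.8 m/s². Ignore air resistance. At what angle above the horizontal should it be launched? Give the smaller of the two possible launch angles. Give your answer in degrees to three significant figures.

Trajectory: y = x tanθ − g x² (1 + tan²θ)/(2v₀²). With x = 503, y = 99.5, v₀ = 96.6, g = 9.80:
132.9 tan²θ − 503 tanθ + (232.4) = 0.
tanθ = [503 ± √(503² − 4 × 132.9 × (232.4))] / (2 × 132.9) = (503 ± 359.9) / 265.7, giving tanθ = 0.5385 or 3.248.
θ = 28.30° or 72.89°; the smaller is 28.30°.

28.3°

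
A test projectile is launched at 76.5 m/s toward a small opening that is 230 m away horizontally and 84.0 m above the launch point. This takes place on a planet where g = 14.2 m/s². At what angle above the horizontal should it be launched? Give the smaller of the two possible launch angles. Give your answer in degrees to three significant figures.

Trajectory: y = x tanθ − g x² (1 + tan²θ)/(2v₀²). With x = 230, y = 84.0, v₀ = 76.5, g = 14.2:
64.18 tan²θ − 230 tanθ + (148.2) = 0.
tanθ = [230 ± √(230² − 4 × 64.18 × (148.2))] / (2 × 64.18) = (230 ± 121.9) / 128.4, giving tanθ = 0.8422 or 2.742.
θ = 40.10° or 69.96°; the smaller is 40.10°.

40.1°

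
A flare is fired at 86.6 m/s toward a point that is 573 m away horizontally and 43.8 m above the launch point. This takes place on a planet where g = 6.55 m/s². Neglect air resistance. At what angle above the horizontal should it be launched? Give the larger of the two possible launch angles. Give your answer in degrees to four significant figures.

74.63°

Trajectory: y = x tanθ − g x² (1 + tan²θ)/(2v₀²). With x = 573, y = 43.8, v₀ = 86.6, g = 6.55:
143.4 tan²θ − 573 tanθ + (187.2) = 0.
tanθ = [573 ± √(573² − 4 × 143.4 × (187.2))] / (2 × 143.4) = (573 ± 470.1) / 286.8, giving tanθ = 0.3589 or 3.638.
θ = 19.74° or 74.63°; the larger is 74.63°.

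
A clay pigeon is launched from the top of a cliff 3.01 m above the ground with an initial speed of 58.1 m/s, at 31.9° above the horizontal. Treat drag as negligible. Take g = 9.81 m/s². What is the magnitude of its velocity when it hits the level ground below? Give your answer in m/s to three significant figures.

Resolve: vₓ = 58.10 cos 31.9° = 49.33 m/s and v_y0 = 58.10 sin 31.9° = 30.70 m/s.
Vertical motion (up positive, ground at y = 0): 4.905 t² − (30.70) t − 3.01 = 0, so t = (30.70 + √(30.70² + 2·9.81·3.01)) / 9.81 = (30.70 + 31.65) / 9.81 = 6.356 s.
Vertical velocity at impact: v_y = v_y0 − g t = 30.70 − 9.81 × 6.356 = −31.65 m/s.
Speed: |v| = √(vₓ² + v_y²) = √(49.33² + 31.65²) = 58.61 m/s.

58.6 m/s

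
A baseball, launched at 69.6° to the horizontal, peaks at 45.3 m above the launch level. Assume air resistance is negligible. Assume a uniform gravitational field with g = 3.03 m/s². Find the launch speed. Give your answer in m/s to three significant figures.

17.7 m/s

At the peak v_y = 0, so v_y0 = √(2gH) = √(2 × 3.03 × 45.3) = 16.57 m/s.
v_y0 = v₀ sin θ ⇒ v₀ = 16.57 / sin 69.6° = 17.68 m/s.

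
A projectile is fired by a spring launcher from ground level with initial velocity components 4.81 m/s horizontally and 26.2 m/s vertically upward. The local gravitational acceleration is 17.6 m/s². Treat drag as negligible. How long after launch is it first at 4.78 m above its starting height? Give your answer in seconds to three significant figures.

Height y(t) = 26.20 t − 8.800 t² = 4.78 gives 8.800 t² − 26.20 t + 4.78 = 0.
t = [26.20 ± √(26.20² − 2·17.6·4.78)] / 17.6 = (26.20 ± 22.76) / 17.6, so t = 0.1952 s or t = 2.782 s.
The first (ascending) time is 0.1952 s.

0.195 s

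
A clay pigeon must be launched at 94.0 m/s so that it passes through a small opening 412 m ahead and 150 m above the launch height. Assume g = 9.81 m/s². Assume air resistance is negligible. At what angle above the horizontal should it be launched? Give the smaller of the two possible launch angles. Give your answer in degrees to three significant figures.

35.3°

Trajectory: y = x tanθ − g x² (1 + tan²θ)/(2v₀²). With x = 412, y = 150, v₀ = 94.0, g = 9.81:
94.23 tan²θ − 412 tanθ + (244.2) = 0.
tanθ = [412 ± √(412² − 4 × 94.23 × (244.2))] / (2 × 94.23) = (412 ± 278.7) / 188.5, giving tanθ = 0.7072 or 3.665.
θ = 35.27° or 74.74°; the smaller is 35.27°.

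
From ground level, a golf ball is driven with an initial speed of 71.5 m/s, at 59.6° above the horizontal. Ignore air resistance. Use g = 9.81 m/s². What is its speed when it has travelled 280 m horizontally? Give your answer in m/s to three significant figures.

38.9 m/s

Resolve: vₓ = 71.50 cos 59.6° = 36.18 m/s and v_y0 = 71.50 sin 59.6° = 61.67 m/s.
x = vₓ t ⇒ t = 280/36.18 = 7.739 s.
Vertical velocity there: v_y = v_y0 − g t = 61.67 − 9.81 × 7.739 = −14.25 m/s.
Speed: √(vₓ² + v_y²) = √(36.18² + 14.25²) = 38.89 m/s.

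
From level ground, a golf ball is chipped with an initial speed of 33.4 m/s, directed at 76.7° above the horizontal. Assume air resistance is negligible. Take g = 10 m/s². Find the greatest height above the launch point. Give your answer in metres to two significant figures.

Components: vₓ = 33.40 cos 76.7° = 7.684 m/s, v_y0 = 33.40 sin 76.7° = 32.50 m/s.
Maximum height: H = v_y0² / (2g) = 32.50² / (2 × 10.0) = 52.83 m.

53 m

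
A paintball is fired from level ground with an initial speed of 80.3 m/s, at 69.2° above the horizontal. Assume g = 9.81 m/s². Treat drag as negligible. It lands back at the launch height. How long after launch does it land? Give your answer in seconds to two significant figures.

15 s

Components: vₓ = 80.30 cos 69.2° = 28.52 m/s, v_y0 = 80.30 sin 69.2° = 75.07 m/s.
Time of flight on level ground: T = 2 v_y0 / g = 2 × 75.07 / 9.81 = 15.30 s.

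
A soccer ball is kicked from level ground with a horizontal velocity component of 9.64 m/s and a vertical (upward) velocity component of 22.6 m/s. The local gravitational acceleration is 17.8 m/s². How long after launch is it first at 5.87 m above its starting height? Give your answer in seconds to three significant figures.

Height y(t) = 22.60 t − 8.900 t² = 5.87 gives 8.900 t² − 22.60 t + 5.87 = 0.
t = [22.60 ± √(22.60² − 2·17.8·5.87)] / 17.8 = (22.60 ± 17.37) / 17.8, so t = 0.2937 s or t = 2.246 s.
The first (ascending) time is 0.2937 s.

0.294 s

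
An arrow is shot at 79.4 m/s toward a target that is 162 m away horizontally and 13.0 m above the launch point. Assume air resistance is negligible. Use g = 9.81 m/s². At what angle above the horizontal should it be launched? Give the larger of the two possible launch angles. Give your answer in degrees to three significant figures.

Trajectory: y = x tanθ − g x² (1 + tan²θ)/(2v₀²). With x = 162, y = 13.0, v₀ = 79.4, g = 9.81:
20.42 tan²θ − 162 tanθ + (33.42) = 0.
tanθ = [162 ± √(162² − 4 × 20.42 × (33.42))] / (2 × 20.42) = (162 ± 153.3) / 40.84, giving tanθ = 0.2120 or 7.722.
θ = 11.97° or 82.62°; the larger is 82.62°.

82.6°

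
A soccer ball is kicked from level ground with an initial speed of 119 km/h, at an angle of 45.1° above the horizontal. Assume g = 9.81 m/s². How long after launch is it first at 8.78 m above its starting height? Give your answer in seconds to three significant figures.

Convert: 119 km/h = 119/3.6 = 33.06 m/s.
Resolve: vₓ = 33.06 cos 45.1° = 23.33 m/s and v_y0 = 33.06 sin 45.1° = 23.41 m/s.
Height y(t) = 23.41 t − 4.905 t² = 8.78 gives 4.905 t² − 23.41 t + 8.78 = 0.
t = [23.41 ± √(23.41² − 2·9.81·8.78)] / 9.81 = (23.41 ± 19.39) / 9.81, so t = 0.4102 s or t = 4.363 s.
The first (ascending) time is 0.4102 s.

0.410 s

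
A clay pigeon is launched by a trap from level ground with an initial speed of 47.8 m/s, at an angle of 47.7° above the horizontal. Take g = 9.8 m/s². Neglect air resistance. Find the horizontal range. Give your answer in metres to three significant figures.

Horizontal component vₓ = 47.80 cos 47.7° = 32.17 m/s; vertical v_y0 = 47.80 sin 47.7° = 35.35 m/s.
Time aloft: T = 2 v_y0 / g = 2 × 35.35 / 9.80 = 7.215 s.
Horizontal distance R = vₓ T = 32.17 × 7.215 = 232.1 m.

232 m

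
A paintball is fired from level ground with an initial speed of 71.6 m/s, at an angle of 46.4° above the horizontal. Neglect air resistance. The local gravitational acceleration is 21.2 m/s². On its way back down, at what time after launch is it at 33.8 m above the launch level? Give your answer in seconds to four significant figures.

vₓ = 71.60 cos 46.4° = 49.38 m/s; v_y0 = 71.60 sin 46.4° = 51.85 m/s.
Height y(t) = 51.85 t − 10.60 t² = 33.8 gives 10.60 t² − 51.85 t + 33.8 = 0.
t = [51.85 ± √(51.85² − 2·21.2·33.8)] / 21.2 = (51.85 ± 35.43) / 21.2, so t = 0.7745 s or t = 4.117 s.
The descending-branch root is 4.117 s.

4.117 s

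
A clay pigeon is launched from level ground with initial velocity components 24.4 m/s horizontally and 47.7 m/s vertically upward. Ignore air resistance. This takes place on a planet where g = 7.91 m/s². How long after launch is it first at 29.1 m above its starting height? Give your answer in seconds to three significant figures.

0.645 s

Set y = v_y0 t − ½ g t² = 29.1: 3.955 t² − 47.70 t + 29.1 = 0.
t = [47.70 ± √(47.70² − 2·7.91·29.1)] / 7.91 = (47.70 ± 42.60) / 7.91, so t = 0.6445 s or t = 11.42 s.
The first (ascending) time is 0.6445 s.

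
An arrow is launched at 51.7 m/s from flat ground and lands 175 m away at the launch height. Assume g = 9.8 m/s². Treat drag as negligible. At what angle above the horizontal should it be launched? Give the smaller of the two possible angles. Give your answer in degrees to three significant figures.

Level-ground range R = v₀² sin(2θ)/g ⇒ sin(2θ) = gR/v₀² = 9.80 × 175 / 51.7² = 0.6416.
2θ = 39.91° or 180° − 39.91° = 140.1°, so θ = 19.96° or 70.04°.
The smaller angle is 19.96°.

20.0°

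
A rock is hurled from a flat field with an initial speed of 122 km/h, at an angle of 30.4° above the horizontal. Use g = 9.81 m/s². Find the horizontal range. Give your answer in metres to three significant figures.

102 m

Convert: 122 km/h = 122/3.6 = 33.89 m/s.
Components: vₓ = 33.89 cos 30.4° = 29.23 m/s, v_y0 = 33.89 sin 30.4° = 17.15 m/s.
Flight time T = 2 v_y0 / g = 3.496 s.
Range: R = vₓ T = 29.23 × 3.496 = 102.2 m.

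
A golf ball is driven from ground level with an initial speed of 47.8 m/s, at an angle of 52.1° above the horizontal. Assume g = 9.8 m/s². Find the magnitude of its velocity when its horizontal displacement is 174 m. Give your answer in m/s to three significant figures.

Components: vₓ = 47.80 cos 52.1° = 29.36 m/s, v_y0 = 47.80 sin 52.1° = 37.72 m/s.
At x = 174 m, t = x/vₓ = 174/29.36 = 5.926 s.
Vertical velocity there: v_y = v_y0 − g t = 37.72 − 9.80 × 5.926 = −20.36 m/s.
Speed: √(vₓ² + v_y²) = √(29.36² + 20.36²) = 35.73 m/s.

35.7 m/s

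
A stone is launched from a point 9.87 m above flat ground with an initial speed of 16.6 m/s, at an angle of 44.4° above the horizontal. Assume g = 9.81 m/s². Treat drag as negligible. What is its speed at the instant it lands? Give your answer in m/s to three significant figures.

vₓ = 16.60 cos 44.4° = 11.86 m/s; v_y0 = 16.60 sin 44.4° = 11.61 m/s.
The projectile lands when y = 9.87 + (11.61) t − ½·9.81·t² = 0. Positive root: t = (11.61 + √(11.61² + 2·9.81·9.87)) / 9.81 = (11.61 + 18.13) / 9.81 = 3.032 s.
Vertical velocity at impact: v_y = v_y0 − g t = 11.61 − 9.81 × 3.032 = −18.13 m/s.
Speed: |v| = √(vₓ² + v_y²) = √(11.86² + 18.13²) = 21.66 m/s.

21.7 m/s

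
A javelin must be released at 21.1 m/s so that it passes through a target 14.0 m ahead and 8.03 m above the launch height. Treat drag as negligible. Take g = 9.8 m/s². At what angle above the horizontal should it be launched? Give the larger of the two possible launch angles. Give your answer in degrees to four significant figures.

79.97°

Trajectory: y = x tanθ − g x² (1 + tan²θ)/(2v₀²). With x = 14.0, y = 8.03, v₀ = 21.1, g = 9.80:
2.157 tan²θ − 14.0 tanθ + (10.19) = 0.
tanθ = [14.0 ± √(14.0² − 4 × 2.157 × (10.19))] / (2 × 2.157) = (14.0 ± 10.40) / 4.314, giving tanθ = 0.8351 or 5.655.
θ = 39.87° or 79.97°; the larger is 79.97°.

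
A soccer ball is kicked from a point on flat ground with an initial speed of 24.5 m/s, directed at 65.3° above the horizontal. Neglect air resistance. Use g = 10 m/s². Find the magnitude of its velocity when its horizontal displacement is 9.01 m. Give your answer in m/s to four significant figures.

Resolve: vₓ = 24.50 cos 65.3° = 10.24 m/s and v_y0 = 24.50 sin 65.3° = 22.26 m/s.
Time to reach x = 9.01 m: t = x/vₓ = 9.01/10.24 = 0.8801 s.
Vertical velocity there: v_y = v_y0 − g t = 22.26 − 10.0 × 0.8801 = 13.46 m/s.
Speed: √(vₓ² + v_y²) = √(10.24² + 13.46²) = 16.91 m/s.

16.91 m/s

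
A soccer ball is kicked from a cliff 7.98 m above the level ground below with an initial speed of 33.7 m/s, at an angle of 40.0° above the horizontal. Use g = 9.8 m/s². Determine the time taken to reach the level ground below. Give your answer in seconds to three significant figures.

Components: vₓ = 33.70 cos 40.0° = 25.82 m/s, v_y0 = 33.70 sin 40.0° = 21.66 m/s.
Vertical motion (up positive, ground at y = 0): 4.900 t² − (21.66) t − 7.98 = 0, so t = (21.66 + √(21.66² + 2·9.80·7.98)) / 9.80 = (21.66 + 25.01) / 9.80 = 4.763 s.

4.76 s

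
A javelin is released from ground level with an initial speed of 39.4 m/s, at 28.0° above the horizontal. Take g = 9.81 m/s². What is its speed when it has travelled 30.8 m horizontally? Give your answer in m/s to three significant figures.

36.1 m/s

Resolve: vₓ = 39.40 cos 28.0° = 34.79 m/s and v_y0 = 39.40 sin 28.0° = 18.50 m/s.
Time to reach x = 30.8 m: t = x/vₓ = 30.8/34.79 = 0.8854 s.
Vertical velocity there: v_y = v_y0 − g t = 18.50 − 9.81 × 0.8854 = 9.812 m/s.
Speed: √(vₓ² + v_y²) = √(34.79² + 9.812²) = 36.15 m/s.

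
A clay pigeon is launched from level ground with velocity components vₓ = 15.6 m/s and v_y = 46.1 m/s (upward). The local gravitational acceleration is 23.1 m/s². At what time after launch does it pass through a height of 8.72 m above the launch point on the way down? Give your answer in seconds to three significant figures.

3.79 s

Height y(t) = 46.10 t − 11.55 t² = 8.72 gives 11.55 t² − 46.10 t + 8.72 = 0.
Quadratic formula: t = (46.10 ± √1722.3) / 23.1 = (46.10 ± 41.50) / 23.1 → t = 0.1991 s or 3.792 s.
The descending-branch root is 3.792 s.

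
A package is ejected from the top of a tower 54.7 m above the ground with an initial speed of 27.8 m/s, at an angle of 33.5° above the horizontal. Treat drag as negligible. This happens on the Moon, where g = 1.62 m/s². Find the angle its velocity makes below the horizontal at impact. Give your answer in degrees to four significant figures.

Horizontal component vₓ = 27.80 cos 33.5° = 23.18 m/s; vertical v_y0 = 27.80 sin 33.5° = 15.34 m/s.
With up positive and y = 0 at the ground: y(t) = 54.7 + (15.34) t − 0.8100 t². Setting y = 0 and taking the positive root: t = [15.34 + √(15.34² + 2·1.62·54.7)] / 1.62 = (15.34 + 20.31) / 1.62 = 22.01 s.
At impact: v_y = v_y0 − g t = −20.31 m/s; vₓ = 23.18 m/s.
Angle below horizontal: arctan(|v_y|/vₓ) = arctan(20.31/23.18) = 41.23°.

41.23°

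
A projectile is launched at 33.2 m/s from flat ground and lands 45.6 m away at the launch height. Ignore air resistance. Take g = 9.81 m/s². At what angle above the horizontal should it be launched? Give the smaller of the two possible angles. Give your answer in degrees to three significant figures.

12.0°

Level-ground range R = v₀² sin(2θ)/g ⇒ sin(2θ) = gR/v₀² = 9.81 × 45.6 / 33.2² = 0.4058.
2θ = 23.94° or 180° − 23.94° = 156.1°, so θ = 11.97° or 78.03°.
The smaller angle is 11.97°.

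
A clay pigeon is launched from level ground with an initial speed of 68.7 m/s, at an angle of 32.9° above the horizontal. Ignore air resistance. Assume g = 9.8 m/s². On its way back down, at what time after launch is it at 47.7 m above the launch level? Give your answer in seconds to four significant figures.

5.991 s

Horizontal component vₓ = 68.70 cos 32.9° = 57.68 m/s; vertical v_y0 = 68.70 sin 32.9° = 37.32 m/s.
Set y = v_y0 t − ½ g t² = 47.7: 4.900 t² − 37.32 t + 47.7 = 0.
Quadratic formula: t = (37.32 ± √457.57) / 9.80 = (37.32 ± 21.39) / 9.80 → t = 1.625 s or 5.991 s.
The descending-branch root is 5.991 s.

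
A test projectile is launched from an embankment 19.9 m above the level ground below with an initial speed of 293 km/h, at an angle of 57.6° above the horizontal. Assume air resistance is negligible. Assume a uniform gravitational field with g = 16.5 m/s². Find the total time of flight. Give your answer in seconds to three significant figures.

Convert: 293 km/h = 293/3.6 = 81.39 m/s.
vₓ = 81.39 cos 57.6° = 43.61 m/s; v_y0 = 81.39 sin 57.6° = 68.72 m/s.
With up positive and y = 0 at the ground: y(t) = 19.9 + (68.72) t − 8.250 t². Setting y = 0 and taking the positive root: t = [68.72 + √(68.72² + 2·16.5·19.9)] / 16.5 = (68.72 + 73.34) / 16.5 = 8.610 s.

8.61 s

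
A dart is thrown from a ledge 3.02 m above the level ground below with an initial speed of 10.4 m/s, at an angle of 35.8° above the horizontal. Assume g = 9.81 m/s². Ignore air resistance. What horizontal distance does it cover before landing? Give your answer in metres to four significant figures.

Resolve: vₓ = 10.40 cos 35.8° = 8.435 m/s and v_y0 = 10.40 sin 35.8° = 6.084 m/s.
With up positive and y = 0 at the ground: y(t) = 3.02 + (6.084) t − 4.905 t². Setting y = 0 and taking the positive root: t = [6.084 + √(6.084² + 2·9.81·3.02)] / 9.81 = (6.084 + 9.811) / 9.81 = 1.620 s.
Horizontal distance: R = vₓ t = 8.435 × 1.620 = 13.67 m.

13.67 m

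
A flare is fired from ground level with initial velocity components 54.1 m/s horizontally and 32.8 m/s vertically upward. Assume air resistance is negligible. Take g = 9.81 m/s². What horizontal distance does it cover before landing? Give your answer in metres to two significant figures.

Flight time T = 2 v_y0 / g = 6.687 s.
Range: R = vₓ T = 54.10 × 6.687 = 361.8 m.

360 m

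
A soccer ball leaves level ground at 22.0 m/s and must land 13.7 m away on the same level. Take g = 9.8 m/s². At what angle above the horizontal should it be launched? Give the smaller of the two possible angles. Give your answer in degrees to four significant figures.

Level-ground range R = v₀² sin(2θ)/g ⇒ sin(2θ) = gR/v₀² = 9.80 × 13.7 / 22.0² = 0.2774.
2θ = 16.10° or 180° − 16.10° = 163.9°, so θ = 8.052° or 81.95°.
The smaller angle is 8.052°.

8.052°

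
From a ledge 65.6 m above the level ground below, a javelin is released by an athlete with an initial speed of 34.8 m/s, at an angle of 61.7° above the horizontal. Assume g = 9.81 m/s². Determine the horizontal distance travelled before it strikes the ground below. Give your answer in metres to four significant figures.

130.9 m

Components: vₓ = 34.80 cos 61.7° = 16.50 m/s, v_y0 = 34.80 sin 61.7° = 30.64 m/s.
Vertical motion (up positive, ground at y = 0): 4.905 t² − (30.64) t − 65.6 = 0, so t = (30.64 + √(30.64² + 2·9.81·65.6)) / 9.81 = (30.64 + 47.18) / 9.81 = 7.933 s.
Horizontal distance: R = vₓ t = 16.50 × 7.933 = 130.9 m.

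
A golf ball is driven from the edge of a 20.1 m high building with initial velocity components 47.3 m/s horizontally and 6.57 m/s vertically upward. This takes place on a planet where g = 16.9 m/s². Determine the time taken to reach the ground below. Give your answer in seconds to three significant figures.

With up positive and y = 0 at the ground: y(t) = 20.1 + (6.570) t − 8.450 t². Setting y = 0 and taking the positive root: t = [6.570 + √(6.570² + 2·16.9·20.1)] / 16.9 = (6.570 + 26.88) / 16.9 = 1.979 s.

1.98 s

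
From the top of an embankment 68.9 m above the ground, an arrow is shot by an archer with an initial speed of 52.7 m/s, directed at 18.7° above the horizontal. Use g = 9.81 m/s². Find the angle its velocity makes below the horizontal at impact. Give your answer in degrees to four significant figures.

Resolve: vₓ = 52.70 cos 18.7° = 49.92 m/s and v_y0 = 52.70 sin 18.7° = 16.90 m/s.
Vertical motion (up positive, ground at y = 0): 4.905 t² − (16.90) t − 68.9 = 0, so t = (16.90 + √(16.90² + 2·9.81·68.9)) / 9.81 = (16.90 + 40.46) / 9.81 = 5.847 s.
At impact: v_y = v_y0 − g t = −40.46 m/s; vₓ = 49.92 m/s.
Angle below horizontal: arctan(|v_y|/vₓ) = arctan(40.46/49.92) = 39.03°.

39.03°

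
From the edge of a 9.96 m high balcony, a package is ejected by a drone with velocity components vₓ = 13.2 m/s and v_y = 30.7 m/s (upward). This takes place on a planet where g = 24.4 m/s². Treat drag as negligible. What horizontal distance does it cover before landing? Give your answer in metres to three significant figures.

Vertical motion (up positive, ground at y = 0): 12.20 t² − (30.70) t − 9.96 = 0, so t = (30.70 + √(30.70² + 2·24.4·9.96)) / 24.4 = (30.70 + 37.80) / 24.4 = 2.807 s.
Horizontal distance: R = vₓ t = 13.20 × 2.807 = 37.06 m.

37.1 m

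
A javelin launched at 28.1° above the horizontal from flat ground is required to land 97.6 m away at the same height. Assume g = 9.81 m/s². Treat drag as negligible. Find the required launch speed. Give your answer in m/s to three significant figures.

33.9 m/s

From R = (v₀² / g) sin 2θ: v₀ = √(gR / sin 2θ).
v₀ = √(9.81 × 97.6 / sin 56.20°) = √(957.5 / 0.8310) = √1152.2 = 33.94 m/s.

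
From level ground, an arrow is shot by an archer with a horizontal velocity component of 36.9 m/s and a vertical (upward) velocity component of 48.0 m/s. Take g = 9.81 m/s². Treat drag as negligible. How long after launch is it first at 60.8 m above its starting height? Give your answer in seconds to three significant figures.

Height y(t) = 48.00 t − 4.905 t² = 60.8 gives 4.905 t² − 48.00 t + 60.8 = 0.
Quadratic formula: t = (48.00 ± √1111.1) / 9.81 = (48.00 ± 33.33) / 9.81 → t = 1.495 s or 8.291 s.
The first (ascending) time is 1.495 s.

1.50 s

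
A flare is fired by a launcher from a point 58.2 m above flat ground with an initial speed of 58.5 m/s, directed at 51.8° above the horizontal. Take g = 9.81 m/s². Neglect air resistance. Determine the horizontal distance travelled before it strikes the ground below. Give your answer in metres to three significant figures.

380 m

Horizontal component vₓ = 58.50 cos 51.8° = 36.18 m/s; vertical v_y0 = 58.50 sin 51.8° = 45.97 m/s.
Vertical motion (up positive, ground at y = 0): 4.905 t² − (45.97) t − 58.2 = 0, so t = (45.97 + √(45.97² + 2·9.81·58.2)) / 9.81 = (45.97 + 57.06) / 9.81 = 10.50 s.
Horizontal distance: R = vₓ t = 36.18 × 10.50 = 379.9 m.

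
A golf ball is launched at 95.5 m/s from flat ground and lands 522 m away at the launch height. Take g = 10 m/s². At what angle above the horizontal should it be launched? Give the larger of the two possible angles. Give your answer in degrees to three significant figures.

72.5°

Level-ground range R = v₀² sin(2θ)/g ⇒ sin(2θ) = gR/v₀² = 10.0 × 522 / 95.5² = 0.5724.
2θ = 34.91° or 180° − 34.91° = 145.1°, so θ = 17.46° or 72.54°.
The larger angle is 72.54°.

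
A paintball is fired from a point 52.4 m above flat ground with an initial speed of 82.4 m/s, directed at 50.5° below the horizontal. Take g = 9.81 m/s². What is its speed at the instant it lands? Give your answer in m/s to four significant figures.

Components: vₓ = 82.40 cos 50.5° = 52.41 m/s, v_y0 = −63.58 m/s (downward).
Vertical motion (up positive, ground at y = 0): 4.905 t² − (−63.58) t − 52.4 = 0, so t = (−63.58 + √(63.58² + 2·9.81·52.4)) / 9.81 = (−63.58 + 71.21) / 9.81 = 0.7775 s.
Vertical velocity at impact: v_y = v_y0 − g t = −63.58 − 9.81 × 0.7775 = −71.21 m/s.
Speed: |v| = √(vₓ² + v_y²) = √(52.41² + 71.21²) = 88.42 m/s.

88.42 m/s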